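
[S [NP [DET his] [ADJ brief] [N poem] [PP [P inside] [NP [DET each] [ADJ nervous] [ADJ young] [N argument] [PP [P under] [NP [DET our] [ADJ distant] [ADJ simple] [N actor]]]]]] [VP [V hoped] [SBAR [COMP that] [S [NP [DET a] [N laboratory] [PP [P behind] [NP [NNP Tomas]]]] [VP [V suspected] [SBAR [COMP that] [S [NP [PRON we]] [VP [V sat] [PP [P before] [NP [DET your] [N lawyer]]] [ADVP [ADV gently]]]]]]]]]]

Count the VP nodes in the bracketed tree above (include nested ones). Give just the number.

3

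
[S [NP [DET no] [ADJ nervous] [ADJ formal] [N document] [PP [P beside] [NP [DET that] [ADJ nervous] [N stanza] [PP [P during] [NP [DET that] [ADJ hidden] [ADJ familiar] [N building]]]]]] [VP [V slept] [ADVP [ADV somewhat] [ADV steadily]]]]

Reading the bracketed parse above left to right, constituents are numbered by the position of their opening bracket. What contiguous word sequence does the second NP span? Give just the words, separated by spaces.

that nervous stanza during that hidden familiar building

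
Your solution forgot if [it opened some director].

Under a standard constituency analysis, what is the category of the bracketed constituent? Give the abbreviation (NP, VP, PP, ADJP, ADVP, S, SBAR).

S

The span is built around the head "opened" — a clause (S).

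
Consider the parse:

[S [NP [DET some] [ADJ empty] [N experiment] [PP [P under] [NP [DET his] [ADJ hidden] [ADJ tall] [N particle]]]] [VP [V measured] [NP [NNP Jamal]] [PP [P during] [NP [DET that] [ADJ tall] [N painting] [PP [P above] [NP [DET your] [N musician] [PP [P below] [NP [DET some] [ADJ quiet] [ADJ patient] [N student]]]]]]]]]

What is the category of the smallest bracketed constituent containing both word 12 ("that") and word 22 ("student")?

Both words fall inside [NP that tall painting above your musician below some quiet patient student] (words 12–22), and no smaller constituent contains them both. Label: NP.

NP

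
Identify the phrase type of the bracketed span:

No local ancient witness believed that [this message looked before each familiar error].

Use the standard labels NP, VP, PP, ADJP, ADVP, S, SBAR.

"looked" is the head of the bracketed span, so the span is a clause: S.

S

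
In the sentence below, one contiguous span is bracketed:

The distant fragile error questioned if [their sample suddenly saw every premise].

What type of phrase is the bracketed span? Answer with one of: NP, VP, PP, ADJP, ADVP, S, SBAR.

S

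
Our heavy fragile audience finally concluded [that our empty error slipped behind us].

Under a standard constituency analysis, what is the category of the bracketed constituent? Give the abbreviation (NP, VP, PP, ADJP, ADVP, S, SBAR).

The span is built around the complementizer "that" — a subordinate clause (SBAR).

SBAR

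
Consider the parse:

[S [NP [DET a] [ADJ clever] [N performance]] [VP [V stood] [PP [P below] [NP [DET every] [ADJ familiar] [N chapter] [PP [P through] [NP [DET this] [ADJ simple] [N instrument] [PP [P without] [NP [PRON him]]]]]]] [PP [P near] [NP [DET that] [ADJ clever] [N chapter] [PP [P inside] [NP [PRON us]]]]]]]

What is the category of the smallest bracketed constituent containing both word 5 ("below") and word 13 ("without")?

PP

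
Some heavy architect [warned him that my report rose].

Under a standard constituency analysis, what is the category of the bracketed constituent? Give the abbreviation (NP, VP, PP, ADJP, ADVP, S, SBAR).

The span is built around the verb "warned" — a verb phrase (VP).

VP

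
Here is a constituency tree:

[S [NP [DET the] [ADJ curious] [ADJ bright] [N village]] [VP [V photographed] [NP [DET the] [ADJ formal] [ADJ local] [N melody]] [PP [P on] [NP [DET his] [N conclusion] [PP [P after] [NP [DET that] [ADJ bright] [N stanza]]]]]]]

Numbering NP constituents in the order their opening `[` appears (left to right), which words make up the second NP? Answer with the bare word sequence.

the formal local melody

In left-to-right order the NP constituents are "the curious bright village"; "the formal local melody"; "his conclusion after that bright stanza"; "that bright stanza". Number 2 is "the formal local melody".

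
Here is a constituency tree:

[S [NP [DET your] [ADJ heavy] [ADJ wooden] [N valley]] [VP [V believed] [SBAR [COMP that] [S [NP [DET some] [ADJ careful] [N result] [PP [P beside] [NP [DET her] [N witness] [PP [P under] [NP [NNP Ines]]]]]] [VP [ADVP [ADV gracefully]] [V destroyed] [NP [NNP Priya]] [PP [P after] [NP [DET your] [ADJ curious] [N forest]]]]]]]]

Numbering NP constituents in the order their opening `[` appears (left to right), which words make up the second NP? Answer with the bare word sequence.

some careful result beside her witness under Ines

Opening `[NP` markers occur at word positions 1, 7, 11, 14, 17, 19; the second of these opens the constituent [NP some careful result beside her witness under Ines].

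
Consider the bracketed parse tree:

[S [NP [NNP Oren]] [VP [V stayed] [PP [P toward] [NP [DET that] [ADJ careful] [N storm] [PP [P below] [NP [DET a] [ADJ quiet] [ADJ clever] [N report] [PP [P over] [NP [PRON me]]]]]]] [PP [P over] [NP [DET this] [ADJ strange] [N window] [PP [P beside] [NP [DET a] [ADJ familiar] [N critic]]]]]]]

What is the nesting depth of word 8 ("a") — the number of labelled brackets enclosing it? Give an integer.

7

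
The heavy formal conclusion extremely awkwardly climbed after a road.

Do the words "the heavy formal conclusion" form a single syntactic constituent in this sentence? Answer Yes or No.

Yes

These words form the whole noun phrase headed by "conclusion", so yes — one constituent.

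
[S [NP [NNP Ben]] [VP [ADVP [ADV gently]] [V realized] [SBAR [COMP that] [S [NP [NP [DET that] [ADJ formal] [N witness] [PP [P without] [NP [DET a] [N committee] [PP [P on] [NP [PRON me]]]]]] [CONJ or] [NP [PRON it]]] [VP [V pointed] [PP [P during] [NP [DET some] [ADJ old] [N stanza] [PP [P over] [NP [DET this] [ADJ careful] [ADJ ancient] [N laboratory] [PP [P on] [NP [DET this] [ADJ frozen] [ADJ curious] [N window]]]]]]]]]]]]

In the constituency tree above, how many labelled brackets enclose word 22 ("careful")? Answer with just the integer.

10

The word sits inside ADJ, which is inside NP, inside PP, inside NP, inside PP, inside VP, inside S, inside SBAR, inside VP, inside S — 10 brackets in all.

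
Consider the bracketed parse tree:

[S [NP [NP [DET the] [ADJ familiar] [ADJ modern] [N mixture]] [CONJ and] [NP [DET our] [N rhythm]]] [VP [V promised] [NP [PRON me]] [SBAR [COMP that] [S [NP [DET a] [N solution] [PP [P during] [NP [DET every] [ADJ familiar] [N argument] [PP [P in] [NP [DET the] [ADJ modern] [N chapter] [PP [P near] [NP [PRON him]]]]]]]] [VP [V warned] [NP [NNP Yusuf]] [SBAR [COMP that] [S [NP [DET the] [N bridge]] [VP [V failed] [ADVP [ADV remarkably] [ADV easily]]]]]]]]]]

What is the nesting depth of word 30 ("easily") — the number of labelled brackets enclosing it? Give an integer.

10

Counting open brackets not yet closed at "easily": [S [VP [SBAR [S [VP [SBAR [S [VP [ADVP [ADV = 10.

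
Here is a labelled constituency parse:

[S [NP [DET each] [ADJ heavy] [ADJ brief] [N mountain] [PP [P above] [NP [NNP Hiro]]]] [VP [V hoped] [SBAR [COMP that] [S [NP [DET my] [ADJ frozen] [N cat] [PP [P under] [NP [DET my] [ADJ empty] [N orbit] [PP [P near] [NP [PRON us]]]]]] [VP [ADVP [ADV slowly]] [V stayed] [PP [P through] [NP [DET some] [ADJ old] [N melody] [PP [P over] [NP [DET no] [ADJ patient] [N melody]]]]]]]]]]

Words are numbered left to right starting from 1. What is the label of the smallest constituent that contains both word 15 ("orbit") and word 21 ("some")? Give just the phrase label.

The smallest bracket enclosing both words is [S my frozen cat under my empty orbit near us slowly stayed through some old melody over no patient melody], so the label is S.

S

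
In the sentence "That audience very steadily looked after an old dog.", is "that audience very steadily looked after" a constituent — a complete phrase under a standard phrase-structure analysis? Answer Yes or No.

The smallest constituent containing the whole sequence is the clause [S that audience very steadily looked after an old dog], but the sequence is only part of it — it straddles the boundary between noun phrase "that audience" and verb phrase "very steadily looked after an old dog".

No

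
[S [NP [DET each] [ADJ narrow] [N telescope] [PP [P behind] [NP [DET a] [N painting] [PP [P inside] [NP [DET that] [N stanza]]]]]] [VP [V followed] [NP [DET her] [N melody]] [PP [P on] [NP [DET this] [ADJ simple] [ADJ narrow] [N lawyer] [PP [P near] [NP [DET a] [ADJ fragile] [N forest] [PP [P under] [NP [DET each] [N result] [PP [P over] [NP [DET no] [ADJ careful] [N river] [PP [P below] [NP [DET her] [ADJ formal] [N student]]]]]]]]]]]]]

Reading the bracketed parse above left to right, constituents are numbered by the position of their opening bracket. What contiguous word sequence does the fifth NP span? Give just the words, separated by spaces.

this simple narrow lawyer near a fragile forest under each result over no careful river below her formal student

The NP opening brackets appear, in order, over: "each narrow telescope behind a painting inside that stanza"; "a painting inside that stanza"; "that stanza"; "her melody"; "this simple narrow lawyer near a fragile forest under each result over no careful river below her formal student"; "a fragile forest under each result over no careful river below her formal student"; "each result over no careful river below her formal student"; "no careful river below her formal student"; "her formal student". The fifth one spans "this simple narrow lawyer near a fragile forest under each result over no careful river below her formal student".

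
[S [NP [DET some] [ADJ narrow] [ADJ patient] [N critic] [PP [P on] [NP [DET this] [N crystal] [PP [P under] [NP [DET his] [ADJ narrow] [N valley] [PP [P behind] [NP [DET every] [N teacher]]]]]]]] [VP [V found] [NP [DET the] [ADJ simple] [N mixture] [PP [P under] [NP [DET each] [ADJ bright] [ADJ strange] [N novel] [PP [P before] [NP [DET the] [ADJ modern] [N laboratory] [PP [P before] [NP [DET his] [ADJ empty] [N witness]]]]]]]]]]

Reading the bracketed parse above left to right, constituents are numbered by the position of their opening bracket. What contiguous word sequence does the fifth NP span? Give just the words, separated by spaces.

Opening `[NP` markers occur at word positions 1, 6, 9, 13, 16, 20, 25, 29; the fifth of these opens the constituent [NP the simple mixture under each bright strange novel before the modern laboratory before his empty witness].

the simple mixture under each bright strange novel before the modern laboratory before his empty witness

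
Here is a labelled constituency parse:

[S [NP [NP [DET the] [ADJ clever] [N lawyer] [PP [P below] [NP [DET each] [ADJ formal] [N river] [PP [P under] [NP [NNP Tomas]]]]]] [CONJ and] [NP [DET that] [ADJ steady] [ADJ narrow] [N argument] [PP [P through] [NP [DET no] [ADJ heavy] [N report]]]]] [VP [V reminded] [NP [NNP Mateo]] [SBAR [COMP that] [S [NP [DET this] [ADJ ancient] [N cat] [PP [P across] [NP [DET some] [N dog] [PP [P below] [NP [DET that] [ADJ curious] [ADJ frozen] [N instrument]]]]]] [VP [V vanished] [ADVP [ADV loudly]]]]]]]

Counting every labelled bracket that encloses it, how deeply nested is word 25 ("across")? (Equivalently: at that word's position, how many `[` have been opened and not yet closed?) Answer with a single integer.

7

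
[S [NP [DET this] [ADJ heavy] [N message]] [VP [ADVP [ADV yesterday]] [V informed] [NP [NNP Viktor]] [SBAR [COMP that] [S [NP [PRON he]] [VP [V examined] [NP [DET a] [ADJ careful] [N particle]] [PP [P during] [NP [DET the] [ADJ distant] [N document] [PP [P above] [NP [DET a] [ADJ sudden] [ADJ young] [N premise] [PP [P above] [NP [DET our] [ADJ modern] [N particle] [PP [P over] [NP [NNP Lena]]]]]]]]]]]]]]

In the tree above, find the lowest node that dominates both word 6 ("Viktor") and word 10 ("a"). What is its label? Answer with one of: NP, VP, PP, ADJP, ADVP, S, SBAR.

Both words fall inside [VP yesterday informed Viktor that he examined a careful particle during the distant document above a sudden young premise above our modern particle over Lena] (words 4–27), and no smaller constituent contains them both. Label: VP.

VP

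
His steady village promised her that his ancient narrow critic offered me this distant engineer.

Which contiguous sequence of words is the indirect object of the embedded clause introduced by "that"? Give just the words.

Within the embedded clause introduced by "that", the indirect object of "offered" is "me".

me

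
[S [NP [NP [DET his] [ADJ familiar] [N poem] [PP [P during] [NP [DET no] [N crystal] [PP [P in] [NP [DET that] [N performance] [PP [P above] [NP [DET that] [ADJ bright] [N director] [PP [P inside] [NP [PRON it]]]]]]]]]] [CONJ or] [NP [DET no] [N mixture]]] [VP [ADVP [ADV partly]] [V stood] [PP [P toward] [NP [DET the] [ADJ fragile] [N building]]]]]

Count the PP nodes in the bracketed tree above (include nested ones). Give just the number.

5

Listing each PP by its span: [PP during no crystal in that performance above that bright director inside it]; [PP in that performance above that bright director inside it]; [PP above that bright director inside it]; [PP inside it]; [PP toward the fragile building] — that makes 5.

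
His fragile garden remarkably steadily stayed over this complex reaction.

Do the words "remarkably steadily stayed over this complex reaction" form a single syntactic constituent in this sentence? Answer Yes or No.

Yes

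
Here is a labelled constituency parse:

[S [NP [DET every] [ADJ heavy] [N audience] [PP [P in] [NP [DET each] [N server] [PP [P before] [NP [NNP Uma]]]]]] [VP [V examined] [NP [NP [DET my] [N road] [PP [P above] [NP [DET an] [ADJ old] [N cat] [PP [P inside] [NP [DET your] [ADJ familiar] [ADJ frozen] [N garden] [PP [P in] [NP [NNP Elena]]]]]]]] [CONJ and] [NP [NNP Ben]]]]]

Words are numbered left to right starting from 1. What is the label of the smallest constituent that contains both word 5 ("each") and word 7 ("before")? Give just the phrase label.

NP

Both words fall inside [NP each server before Uma] (words 5–8), and no smaller constituent contains them both. Label: NP.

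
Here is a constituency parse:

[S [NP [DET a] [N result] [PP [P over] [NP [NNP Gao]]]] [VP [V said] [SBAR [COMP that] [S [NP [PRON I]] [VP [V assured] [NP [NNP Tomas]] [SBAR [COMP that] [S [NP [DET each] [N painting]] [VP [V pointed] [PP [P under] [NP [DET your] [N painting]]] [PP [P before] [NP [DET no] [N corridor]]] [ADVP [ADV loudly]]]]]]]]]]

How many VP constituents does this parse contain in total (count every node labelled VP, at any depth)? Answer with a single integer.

3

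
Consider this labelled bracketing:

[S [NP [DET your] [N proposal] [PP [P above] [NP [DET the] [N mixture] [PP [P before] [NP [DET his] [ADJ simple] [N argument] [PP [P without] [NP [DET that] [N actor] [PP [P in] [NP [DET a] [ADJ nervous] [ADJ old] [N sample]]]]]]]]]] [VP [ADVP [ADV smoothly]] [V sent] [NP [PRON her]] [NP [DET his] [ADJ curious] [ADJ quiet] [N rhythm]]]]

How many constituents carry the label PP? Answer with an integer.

4

Listing each PP by its span: [PP above the mixture before his simple argument without that actor in a nervous old sample]; [PP before his simple argument without that actor in a nervous old sample]; [PP without that actor in a nervous old sample]; [PP in a nervous old sample] — that makes 4.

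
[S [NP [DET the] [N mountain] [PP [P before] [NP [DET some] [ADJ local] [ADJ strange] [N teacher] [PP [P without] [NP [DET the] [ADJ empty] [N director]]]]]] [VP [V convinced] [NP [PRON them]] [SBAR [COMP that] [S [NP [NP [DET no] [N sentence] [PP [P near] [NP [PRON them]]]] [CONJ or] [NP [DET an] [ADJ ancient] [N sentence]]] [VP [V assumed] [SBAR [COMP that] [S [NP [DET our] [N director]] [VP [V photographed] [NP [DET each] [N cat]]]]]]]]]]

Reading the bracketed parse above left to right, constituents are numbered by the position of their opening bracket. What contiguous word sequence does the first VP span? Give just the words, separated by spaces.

In left-to-right order the VP constituents are "convinced them that no sentence near them or an ancient sentence assumed that our director photographed each cat"; "assumed that our director photographed each cat"; "photographed each cat". Number 1 is "convinced them that no sentence near them or an ancient sentence assumed that our director photographed each cat".

convinced them that no sentence near them or an ancient sentence assumed that our director photographed each cat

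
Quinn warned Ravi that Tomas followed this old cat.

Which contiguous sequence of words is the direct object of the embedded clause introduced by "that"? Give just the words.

this old cat

The verb of the embedded clause introduced by "that" is "followed"; its direct object is the NP "this old cat".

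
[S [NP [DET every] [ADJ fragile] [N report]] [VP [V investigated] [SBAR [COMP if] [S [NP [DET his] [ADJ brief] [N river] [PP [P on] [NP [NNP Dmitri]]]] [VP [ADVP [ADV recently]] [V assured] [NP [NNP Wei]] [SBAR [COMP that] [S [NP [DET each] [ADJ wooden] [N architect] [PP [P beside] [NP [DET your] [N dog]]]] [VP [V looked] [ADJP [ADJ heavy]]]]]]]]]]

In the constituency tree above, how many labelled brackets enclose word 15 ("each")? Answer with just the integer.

9

The word sits inside DET, which is inside NP, inside S, inside SBAR, inside VP, inside S, inside SBAR, inside VP, inside S — 9 brackets in all.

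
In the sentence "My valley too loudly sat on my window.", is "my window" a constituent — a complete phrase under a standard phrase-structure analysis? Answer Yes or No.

Yes

These words form the whole noun phrase headed by "window", so yes — one constituent.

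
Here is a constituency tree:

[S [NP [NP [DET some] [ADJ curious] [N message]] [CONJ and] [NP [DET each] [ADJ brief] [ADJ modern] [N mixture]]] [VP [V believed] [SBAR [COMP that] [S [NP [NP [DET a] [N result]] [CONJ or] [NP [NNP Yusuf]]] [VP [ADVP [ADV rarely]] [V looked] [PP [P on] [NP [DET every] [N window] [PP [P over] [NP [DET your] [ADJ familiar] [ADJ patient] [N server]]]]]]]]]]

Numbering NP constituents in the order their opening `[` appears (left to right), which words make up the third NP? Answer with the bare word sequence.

The NP opening brackets appear, in order, over: "some curious message and each brief modern mixture"; "some curious message"; "each brief modern mixture"; "a result or Yusuf"; "a result"; "Yusuf"; "every window over your familiar patient server"; "your familiar patient server". The third one spans "each brief modern mixture".

each brief modern mixture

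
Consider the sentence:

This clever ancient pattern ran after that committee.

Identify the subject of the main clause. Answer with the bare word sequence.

this clever ancient pattern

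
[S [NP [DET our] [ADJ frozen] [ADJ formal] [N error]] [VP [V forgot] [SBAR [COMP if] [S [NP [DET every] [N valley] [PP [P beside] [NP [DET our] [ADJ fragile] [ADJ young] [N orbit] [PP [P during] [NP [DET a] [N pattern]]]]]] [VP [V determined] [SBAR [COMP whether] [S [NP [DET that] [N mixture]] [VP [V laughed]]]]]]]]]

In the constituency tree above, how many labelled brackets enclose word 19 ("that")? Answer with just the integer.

Counting open brackets not yet closed at "that": [S [VP [SBAR [S [VP [SBAR [S [NP [DET = 9.

9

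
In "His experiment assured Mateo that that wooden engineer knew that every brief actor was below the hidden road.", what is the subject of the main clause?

his experiment

"his experiment" is the NP that combines with the VP headed by "assured" to form the main clause — the subject.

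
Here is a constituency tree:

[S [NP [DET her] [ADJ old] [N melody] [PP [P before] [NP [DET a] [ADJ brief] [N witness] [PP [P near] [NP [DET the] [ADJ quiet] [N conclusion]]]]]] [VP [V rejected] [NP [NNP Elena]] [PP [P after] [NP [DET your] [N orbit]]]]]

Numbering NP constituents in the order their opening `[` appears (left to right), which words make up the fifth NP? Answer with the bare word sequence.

your orbit

Opening `[NP` markers occur at word positions 1, 5, 9, 13, 15; the fifth of these opens the constituent [NP your orbit].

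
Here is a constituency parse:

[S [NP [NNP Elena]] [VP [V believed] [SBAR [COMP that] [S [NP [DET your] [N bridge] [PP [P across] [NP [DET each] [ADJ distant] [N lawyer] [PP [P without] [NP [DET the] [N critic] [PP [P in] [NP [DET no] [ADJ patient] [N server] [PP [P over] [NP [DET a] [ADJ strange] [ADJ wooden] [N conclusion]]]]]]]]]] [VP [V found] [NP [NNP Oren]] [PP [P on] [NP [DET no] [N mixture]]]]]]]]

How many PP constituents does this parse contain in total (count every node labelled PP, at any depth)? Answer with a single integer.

5

The PP constituents are: [PP across each distant lawyer without the critic in no patient server over a strange wooden conclusion]; [PP without the critic in no patient server over a strange wooden conclusion]; [PP in no patient server over a strange wooden conclusion]; [PP over a strange wooden conclusion]; [PP on no mixture]. Total: 5.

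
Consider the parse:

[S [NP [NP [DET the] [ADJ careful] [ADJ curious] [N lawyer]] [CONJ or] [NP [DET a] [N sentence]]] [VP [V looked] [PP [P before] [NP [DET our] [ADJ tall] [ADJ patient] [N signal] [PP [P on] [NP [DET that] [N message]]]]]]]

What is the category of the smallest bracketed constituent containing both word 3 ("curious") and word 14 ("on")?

S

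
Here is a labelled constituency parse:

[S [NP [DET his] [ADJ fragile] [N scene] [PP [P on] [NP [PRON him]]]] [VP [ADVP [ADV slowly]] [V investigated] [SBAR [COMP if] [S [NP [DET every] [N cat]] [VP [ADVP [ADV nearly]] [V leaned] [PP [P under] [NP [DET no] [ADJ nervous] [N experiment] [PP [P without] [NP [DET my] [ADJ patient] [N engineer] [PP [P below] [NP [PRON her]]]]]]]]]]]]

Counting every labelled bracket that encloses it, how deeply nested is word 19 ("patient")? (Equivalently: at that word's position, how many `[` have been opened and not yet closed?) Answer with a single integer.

10

The word sits inside ADJ, which is inside NP, inside PP, inside NP, inside PP, inside VP, inside S, inside SBAR, inside VP, inside S — 10 brackets in all.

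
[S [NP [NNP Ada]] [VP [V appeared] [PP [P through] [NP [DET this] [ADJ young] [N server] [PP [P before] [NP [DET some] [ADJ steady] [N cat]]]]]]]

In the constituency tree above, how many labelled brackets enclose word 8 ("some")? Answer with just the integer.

7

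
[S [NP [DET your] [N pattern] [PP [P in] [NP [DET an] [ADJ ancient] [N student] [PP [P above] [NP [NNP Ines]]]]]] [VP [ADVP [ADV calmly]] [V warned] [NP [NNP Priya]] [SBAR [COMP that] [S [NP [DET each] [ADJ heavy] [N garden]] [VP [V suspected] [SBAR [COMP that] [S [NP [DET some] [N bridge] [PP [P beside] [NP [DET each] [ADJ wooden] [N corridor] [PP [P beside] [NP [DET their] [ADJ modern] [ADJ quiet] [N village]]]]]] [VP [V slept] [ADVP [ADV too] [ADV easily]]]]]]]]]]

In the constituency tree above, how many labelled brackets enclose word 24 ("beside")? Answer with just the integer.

Path from the root down to the word: S → VP → SBAR → S → VP → SBAR → S → NP → PP → NP → PP → P. That is 12 enclosing brackets.

12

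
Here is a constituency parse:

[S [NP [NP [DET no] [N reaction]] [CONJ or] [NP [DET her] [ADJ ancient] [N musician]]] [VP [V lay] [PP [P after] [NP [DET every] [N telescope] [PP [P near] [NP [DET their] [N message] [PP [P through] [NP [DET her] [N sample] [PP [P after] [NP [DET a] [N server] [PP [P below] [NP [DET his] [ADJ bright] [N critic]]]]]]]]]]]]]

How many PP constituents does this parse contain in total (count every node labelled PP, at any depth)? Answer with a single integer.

5

Listing each PP by its span: [PP after every telescope near their message through her sample after a server below his bright critic]; [PP near their message through her sample after a server below his bright critic]; [PP through her sample after a server below his bright critic]; [PP after a server below his bright critic]; [PP below his bright critic] — that makes 5.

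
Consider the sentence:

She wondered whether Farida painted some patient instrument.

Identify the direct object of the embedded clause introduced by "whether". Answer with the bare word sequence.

Within the embedded clause introduced by "whether", the direct object of "painted" is "some patient instrument".

some patient instrument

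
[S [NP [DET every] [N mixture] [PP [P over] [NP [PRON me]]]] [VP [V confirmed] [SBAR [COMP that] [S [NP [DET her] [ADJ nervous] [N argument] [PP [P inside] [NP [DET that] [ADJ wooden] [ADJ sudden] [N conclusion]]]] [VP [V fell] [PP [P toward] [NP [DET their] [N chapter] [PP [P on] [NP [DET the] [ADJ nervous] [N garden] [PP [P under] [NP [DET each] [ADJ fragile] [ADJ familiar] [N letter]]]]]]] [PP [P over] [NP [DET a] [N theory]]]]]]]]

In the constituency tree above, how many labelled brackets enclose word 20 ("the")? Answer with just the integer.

Path from the root down to the word: S → VP → SBAR → S → VP → PP → NP → PP → NP → DET. That is 10 enclosing brackets.

10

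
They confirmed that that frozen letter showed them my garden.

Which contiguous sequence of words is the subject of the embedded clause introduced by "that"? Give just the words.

"that frozen letter" is the NP that combines with the VP headed by "showed" to form the embedded clause introduced by "that" — the subject.

that frozen letter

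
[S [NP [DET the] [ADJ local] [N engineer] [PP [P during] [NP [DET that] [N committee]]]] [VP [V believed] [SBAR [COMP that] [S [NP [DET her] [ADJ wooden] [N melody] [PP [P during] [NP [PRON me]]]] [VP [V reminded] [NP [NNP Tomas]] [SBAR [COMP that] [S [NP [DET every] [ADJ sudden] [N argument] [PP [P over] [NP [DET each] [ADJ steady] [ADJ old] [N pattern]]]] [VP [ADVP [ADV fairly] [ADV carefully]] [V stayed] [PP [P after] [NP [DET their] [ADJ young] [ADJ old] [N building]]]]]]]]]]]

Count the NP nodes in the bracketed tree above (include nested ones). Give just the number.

8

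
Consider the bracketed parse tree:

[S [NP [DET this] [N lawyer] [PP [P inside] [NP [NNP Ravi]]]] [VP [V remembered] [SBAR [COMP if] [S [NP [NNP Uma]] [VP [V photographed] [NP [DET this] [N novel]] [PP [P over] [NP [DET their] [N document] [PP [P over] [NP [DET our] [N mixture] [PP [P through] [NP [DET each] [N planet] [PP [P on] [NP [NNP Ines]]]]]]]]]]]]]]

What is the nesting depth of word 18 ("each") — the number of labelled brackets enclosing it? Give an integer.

Counting open brackets not yet closed at "each": [S [VP [SBAR [S [VP [PP [NP [PP [NP [PP [NP [DET = 12.

12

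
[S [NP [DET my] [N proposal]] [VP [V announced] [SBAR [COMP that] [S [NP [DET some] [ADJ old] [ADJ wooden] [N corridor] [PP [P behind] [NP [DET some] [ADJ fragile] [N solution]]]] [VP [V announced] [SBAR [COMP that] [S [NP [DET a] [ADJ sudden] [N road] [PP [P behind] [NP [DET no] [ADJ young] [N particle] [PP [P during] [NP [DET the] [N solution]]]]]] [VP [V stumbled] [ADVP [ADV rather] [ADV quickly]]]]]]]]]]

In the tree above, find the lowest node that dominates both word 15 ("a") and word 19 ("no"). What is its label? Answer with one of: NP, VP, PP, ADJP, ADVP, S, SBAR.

NP

Word 15 lies under S → VP → SBAR → S → VP → SBAR → S → NP → DET; word 19 lies under S → VP → SBAR → S → VP → SBAR → S → NP → PP → NP → DET. The lowest shared node is the NP.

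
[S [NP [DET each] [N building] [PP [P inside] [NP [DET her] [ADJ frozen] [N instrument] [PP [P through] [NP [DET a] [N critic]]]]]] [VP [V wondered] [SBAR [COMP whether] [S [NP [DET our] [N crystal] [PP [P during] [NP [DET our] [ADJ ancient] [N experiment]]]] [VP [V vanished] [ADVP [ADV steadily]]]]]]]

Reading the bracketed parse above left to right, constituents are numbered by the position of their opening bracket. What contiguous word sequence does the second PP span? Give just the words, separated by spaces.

through a critic

Opening `[PP` markers occur at word positions 3, 7, 14; the second of these opens the constituent [PP through a critic].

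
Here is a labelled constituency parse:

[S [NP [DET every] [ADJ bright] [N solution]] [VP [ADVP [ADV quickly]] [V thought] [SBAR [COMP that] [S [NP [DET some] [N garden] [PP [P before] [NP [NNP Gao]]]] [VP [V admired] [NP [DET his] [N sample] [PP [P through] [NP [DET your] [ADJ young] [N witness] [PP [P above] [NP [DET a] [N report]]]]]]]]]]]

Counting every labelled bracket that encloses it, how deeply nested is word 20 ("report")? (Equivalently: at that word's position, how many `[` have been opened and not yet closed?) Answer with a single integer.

Path from the root down to the word: S → VP → SBAR → S → VP → NP → PP → NP → PP → NP → N. That is 11 enclosing brackets.

11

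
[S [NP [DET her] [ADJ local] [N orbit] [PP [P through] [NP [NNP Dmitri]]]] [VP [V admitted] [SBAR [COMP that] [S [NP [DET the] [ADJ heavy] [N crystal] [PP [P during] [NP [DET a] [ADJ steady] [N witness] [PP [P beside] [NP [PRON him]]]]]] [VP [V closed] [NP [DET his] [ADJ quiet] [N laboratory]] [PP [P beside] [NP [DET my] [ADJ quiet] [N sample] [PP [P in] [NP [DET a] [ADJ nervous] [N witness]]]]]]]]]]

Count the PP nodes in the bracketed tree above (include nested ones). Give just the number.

5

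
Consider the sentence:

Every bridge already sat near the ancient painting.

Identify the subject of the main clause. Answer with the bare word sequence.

every bridge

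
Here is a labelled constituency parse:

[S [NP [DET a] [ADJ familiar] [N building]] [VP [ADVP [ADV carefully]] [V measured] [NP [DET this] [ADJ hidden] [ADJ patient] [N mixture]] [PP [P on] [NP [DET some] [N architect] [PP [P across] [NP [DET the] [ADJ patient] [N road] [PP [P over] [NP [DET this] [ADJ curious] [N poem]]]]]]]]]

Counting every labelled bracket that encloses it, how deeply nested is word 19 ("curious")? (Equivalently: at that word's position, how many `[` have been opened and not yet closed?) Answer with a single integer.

The word sits inside ADJ, which is inside NP, inside PP, inside NP, inside PP, inside NP, inside PP, inside VP, inside S — 9 brackets in all.

9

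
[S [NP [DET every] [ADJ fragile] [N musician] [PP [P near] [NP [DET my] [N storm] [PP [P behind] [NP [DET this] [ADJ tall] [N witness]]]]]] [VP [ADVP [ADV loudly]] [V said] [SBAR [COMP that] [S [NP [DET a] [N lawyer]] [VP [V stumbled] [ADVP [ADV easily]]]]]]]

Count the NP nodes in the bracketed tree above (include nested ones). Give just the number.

Scanning left to right, an opening `[NP` appears at word positions 1, 5, 8, 14 — 4 in total.

4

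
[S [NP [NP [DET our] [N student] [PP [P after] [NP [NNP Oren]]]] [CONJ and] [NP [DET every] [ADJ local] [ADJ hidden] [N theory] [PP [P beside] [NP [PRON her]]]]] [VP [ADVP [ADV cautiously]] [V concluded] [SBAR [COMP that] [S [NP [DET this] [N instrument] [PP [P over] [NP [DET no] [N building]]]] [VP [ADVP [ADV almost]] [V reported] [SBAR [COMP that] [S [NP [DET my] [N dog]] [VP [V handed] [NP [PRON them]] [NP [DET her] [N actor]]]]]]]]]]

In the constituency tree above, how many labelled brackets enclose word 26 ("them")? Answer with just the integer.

The word sits inside PRON, which is inside NP, inside VP, inside S, inside SBAR, inside VP, inside S, inside SBAR, inside VP, inside S — 10 brackets in all.

10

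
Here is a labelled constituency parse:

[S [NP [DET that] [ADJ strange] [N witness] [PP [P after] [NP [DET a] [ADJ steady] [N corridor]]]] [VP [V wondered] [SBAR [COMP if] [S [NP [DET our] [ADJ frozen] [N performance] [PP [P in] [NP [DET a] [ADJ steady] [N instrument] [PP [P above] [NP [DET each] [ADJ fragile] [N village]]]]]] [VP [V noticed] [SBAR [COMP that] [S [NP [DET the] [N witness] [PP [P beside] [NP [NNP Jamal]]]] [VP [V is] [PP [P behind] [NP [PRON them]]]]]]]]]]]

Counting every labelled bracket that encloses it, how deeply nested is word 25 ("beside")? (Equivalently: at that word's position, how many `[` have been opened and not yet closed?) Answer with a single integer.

Path from the root down to the word: S → VP → SBAR → S → VP → SBAR → S → NP → PP → P. That is 10 enclosing brackets.

10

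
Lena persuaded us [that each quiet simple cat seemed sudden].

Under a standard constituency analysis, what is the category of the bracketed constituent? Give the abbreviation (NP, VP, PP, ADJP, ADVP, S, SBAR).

SBAR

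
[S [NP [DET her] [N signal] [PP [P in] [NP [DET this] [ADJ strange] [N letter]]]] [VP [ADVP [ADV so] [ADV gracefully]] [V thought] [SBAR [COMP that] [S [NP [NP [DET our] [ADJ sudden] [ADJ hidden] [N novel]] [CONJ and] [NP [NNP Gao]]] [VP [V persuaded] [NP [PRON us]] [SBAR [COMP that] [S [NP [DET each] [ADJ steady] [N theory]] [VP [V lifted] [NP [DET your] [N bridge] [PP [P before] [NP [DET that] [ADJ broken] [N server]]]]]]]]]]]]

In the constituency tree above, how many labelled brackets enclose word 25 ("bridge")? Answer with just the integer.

10

The word sits inside N, which is inside NP, inside VP, inside S, inside SBAR, inside VP, inside S, inside SBAR, inside VP, inside S — 10 brackets in all.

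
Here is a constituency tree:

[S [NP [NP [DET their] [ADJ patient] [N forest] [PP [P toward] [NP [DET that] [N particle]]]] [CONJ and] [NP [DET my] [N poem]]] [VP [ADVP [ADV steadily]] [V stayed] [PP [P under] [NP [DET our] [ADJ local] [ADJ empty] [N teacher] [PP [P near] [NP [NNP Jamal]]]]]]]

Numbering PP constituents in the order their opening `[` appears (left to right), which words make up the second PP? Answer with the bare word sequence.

under our local empty teacher near Jamal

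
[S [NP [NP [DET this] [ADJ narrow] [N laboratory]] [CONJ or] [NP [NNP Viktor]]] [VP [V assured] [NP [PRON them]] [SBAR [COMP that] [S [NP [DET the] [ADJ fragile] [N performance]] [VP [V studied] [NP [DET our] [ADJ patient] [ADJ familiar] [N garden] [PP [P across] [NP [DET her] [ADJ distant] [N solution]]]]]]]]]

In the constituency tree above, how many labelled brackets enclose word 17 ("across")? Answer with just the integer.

8

Path from the root down to the word: S → VP → SBAR → S → VP → NP → PP → P. That is 8 enclosing brackets.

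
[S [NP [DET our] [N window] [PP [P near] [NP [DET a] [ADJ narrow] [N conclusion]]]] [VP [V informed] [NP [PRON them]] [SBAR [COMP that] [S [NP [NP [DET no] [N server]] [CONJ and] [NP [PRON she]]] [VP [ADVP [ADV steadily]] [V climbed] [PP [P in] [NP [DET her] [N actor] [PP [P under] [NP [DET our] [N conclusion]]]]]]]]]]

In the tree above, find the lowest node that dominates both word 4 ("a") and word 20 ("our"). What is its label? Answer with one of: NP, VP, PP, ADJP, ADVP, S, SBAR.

S

The smallest bracket enclosing both words is [S our window near a narrow conclusion informed them that no server and she steadily climbed in her actor under our conclusion], so the label is S.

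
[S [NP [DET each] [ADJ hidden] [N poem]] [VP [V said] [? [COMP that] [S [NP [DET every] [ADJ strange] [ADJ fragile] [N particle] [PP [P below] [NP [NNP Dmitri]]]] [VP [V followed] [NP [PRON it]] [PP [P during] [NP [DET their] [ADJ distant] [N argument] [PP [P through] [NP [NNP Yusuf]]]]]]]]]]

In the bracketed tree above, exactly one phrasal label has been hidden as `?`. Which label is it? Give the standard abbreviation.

Looking at what the `?` directly dominates — COMP 'that', S — this is a subordinate clause (SBAR).

SBAR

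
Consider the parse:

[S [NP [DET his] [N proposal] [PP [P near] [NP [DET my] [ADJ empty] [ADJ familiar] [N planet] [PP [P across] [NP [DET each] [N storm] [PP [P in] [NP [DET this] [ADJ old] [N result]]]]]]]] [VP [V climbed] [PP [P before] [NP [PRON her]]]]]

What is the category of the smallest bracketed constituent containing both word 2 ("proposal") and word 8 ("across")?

NP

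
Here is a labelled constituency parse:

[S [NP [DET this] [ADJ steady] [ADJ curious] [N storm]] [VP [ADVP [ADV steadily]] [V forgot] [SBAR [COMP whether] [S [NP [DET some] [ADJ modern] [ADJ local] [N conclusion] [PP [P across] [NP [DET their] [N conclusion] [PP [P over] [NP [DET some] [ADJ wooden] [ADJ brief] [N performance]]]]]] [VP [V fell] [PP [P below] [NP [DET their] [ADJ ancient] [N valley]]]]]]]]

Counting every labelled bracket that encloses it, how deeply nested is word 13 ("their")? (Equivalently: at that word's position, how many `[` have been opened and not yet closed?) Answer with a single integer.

8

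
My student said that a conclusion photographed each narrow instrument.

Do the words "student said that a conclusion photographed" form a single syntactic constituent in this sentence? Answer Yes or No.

No

The smallest constituent containing the whole sequence is the clause [S my student said that a conclusion photographed each narrow instrument], but the sequence is only part of it — it straddles the boundary between noun phrase "my student" and verb phrase "said that a conclusion photographed each narrow instrument".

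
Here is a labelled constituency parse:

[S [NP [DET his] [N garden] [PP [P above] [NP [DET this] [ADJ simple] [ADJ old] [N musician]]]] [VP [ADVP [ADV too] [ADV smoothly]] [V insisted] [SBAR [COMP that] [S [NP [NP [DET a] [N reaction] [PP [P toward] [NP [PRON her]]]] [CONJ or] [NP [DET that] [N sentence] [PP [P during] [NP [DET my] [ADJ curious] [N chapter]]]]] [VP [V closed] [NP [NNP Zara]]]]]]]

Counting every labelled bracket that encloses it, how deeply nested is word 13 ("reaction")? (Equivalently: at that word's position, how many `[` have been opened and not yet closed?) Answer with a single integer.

7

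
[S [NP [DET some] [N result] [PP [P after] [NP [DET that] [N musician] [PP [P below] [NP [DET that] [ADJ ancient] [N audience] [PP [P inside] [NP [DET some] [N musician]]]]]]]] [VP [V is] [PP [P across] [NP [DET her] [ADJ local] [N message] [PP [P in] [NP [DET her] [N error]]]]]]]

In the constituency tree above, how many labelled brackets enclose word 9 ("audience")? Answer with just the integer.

Counting open brackets not yet closed at "audience": [S [NP [PP [NP [PP [NP [N = 7.

7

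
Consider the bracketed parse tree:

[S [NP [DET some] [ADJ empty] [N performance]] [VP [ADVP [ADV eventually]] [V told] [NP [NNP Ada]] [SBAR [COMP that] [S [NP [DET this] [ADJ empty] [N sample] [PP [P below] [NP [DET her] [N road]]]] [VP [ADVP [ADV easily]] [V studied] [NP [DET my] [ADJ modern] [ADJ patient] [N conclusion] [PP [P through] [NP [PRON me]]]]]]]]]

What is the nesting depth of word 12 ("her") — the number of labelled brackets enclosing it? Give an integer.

The word sits inside DET, which is inside NP, inside PP, inside NP, inside S, inside SBAR, inside VP, inside S — 8 brackets in all.

8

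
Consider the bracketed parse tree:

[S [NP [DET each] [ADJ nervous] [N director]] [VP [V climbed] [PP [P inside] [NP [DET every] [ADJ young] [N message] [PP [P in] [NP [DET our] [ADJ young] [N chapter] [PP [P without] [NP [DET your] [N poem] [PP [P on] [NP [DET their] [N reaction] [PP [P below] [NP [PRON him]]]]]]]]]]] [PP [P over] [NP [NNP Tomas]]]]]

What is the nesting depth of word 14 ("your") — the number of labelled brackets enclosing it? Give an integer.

Path from the root down to the word: S → VP → PP → NP → PP → NP → PP → NP → DET. That is 9 enclosing brackets.

9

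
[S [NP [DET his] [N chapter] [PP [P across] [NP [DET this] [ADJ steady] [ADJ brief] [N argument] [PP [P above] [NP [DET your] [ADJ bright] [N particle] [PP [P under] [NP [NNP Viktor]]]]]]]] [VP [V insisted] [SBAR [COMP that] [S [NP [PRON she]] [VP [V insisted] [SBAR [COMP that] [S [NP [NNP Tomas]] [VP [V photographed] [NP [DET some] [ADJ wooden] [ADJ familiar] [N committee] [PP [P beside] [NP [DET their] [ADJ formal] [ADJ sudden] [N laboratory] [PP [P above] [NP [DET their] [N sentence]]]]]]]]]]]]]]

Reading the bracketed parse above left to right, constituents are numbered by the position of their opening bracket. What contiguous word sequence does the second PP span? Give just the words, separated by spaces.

above your bright particle under Viktor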